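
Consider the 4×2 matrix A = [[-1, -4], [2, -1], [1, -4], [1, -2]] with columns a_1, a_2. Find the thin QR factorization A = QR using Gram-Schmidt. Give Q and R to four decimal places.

a_1 = (-1, 2, 1, 1); ‖a_1‖ = 2.6458, so e_1 = (-0.3780, 0.7559, 0.3780, 0.3780).
e_1·a_2 = (-0.3780)·(-4) + 0.7559·(-1) + 0.3780·(-4) + 0.3780·(-2) = -1.5119.
u_2 = a_2 + 1.5119·e_1 = (-4.5714, 0.1429, -3.4286, -1.4286).
‖u_2‖ = 5.8919, so e_2 = (-0.7759, 0.0242, -0.5819, -0.2425).

Q = [[-0.3780, -0.7759], [0.7559, 0.0242], [0.3780, -0.5819], [0.3780, -0.2425]], R = [[2.6458, -1.5119], [0.0000, 5.8919]]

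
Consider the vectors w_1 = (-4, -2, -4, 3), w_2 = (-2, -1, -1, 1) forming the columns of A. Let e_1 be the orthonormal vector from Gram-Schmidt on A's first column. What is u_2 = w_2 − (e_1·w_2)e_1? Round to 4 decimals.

e_1 = w_1/‖w_1‖ = (-4, -2, -4, 3)/6.7082 = (-0.5963, -0.2981, -0.5963, 0.4472).
r_{12} = e_1·w_2 = 2.5342.
u_2 = w_2 − 2.5342·e_1 = (-0.4889, -0.2444, 0.5111, -0.1333).

u_2 = (-0.4889, -0.2444, 0.5111, -0.1333)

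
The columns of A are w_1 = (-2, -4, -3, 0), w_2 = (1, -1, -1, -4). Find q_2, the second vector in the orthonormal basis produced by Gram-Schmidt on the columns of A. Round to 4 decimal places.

w_1 = (-2, -4, -3, 0); ‖w_1‖ = 5.3852, so q_1 = (-0.3714, -0.7428, -0.5571, 0.0000).
q_1·w_2 = (-0.3714)·1 + (-0.7428)·(-1) + (-0.5571)·(-1) + 0.0000·(-4) = 0.9285.
u_2 = w_2 − 0.9285·q_1 = (1.3448, -0.3103, -0.4828, -4.0000).
‖u_2‖ = 4.2589, so q_2 = (0.3158, -0.0729, -0.1134, -0.9392).

q_2 = (0.3158, -0.0729, -0.1134, -0.9392)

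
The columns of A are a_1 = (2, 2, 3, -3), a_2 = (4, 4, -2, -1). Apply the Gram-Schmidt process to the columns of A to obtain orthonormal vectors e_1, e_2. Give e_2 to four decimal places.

e_2 = (0.5432, 0.5432, -0.6338, 0.0905)

a_1 = (2, 2, 3, -3); ‖a_1‖ = 5.0990, so e_1 = (0.3922, 0.3922, 0.5883, -0.5883).
e_1·a_2 = 0.3922·4 + 0.3922·4 + 0.5883·(-2) + (-0.5883)·(-1) = 2.5495.
u_2 = a_2 − 2.5495·e_1 = (3.0000, 3.0000, -3.5000, 0.5000).
‖u_2‖ = 5.5227, so e_2 = (0.5432, 0.5432, -0.6338, 0.0905).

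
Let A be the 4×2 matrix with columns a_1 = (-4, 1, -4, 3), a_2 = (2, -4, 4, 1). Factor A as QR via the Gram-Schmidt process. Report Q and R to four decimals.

e_1 = a_1/‖a_1‖ = (-4, 1, -4, 3)/6.4807 = (-0.6172, 0.1543, -0.6172, 0.4629).
r_{12} = e_1·a_2 = -3.8576.
u_2 = a_2 + 3.8576·e_1 = (-0.3810, -3.4048, 1.6190, 2.7857).
‖u_2‖ = 4.7031, so e_2 = (-0.0810, -0.7239, 0.3443, 0.5923).

Q = [[-0.6172, -0.0810], [0.1543, -0.7239], [-0.6172, 0.3443], [0.4629, 0.5923]], R = [[6.4807, -3.8576], [0.0000, 4.7031]]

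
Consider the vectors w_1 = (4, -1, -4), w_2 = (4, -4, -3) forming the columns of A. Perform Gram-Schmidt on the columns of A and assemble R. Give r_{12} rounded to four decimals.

w_1 = (4, -1, -4); ‖w_1‖ = 5.7446, so q_1 = (0.6963, -0.1741, -0.6963).
r_{12} = q_1·w_2 = 5.5705.

r_{12} = 5.5705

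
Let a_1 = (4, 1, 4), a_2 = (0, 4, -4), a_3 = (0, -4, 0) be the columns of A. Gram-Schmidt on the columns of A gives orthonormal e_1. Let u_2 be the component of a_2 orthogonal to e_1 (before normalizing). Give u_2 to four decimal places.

u_2 = (1.4545, 4.3636, -2.5455)

e_1 = a_1/‖a_1‖ = (4, 1, 4)/5.7446 = (0.6963, 0.1741, 0.6963).
r_{12} = e_1·a_2 = -2.0889.
u_2 = a_2 + 2.0889·e_1 = (1.4545, 4.3636, -2.5455).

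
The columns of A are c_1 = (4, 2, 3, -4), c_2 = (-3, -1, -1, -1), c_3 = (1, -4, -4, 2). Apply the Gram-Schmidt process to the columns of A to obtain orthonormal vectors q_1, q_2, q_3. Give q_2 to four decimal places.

c_1 = (4, 2, 3, -4); ‖c_1‖ = 6.7082, so q_1 = (0.5963, 0.2981, 0.4472, -0.5963).
q_1·c_2 = 0.5963·(-3) + 0.2981·(-1) + 0.4472·(-1) + (-0.5963)·(-1) = -1.9379.
u_2 = c_2 + 1.9379·q_1 = (-1.8444, -0.4222, -0.1333, -2.1556).
‖u_2‖ = 2.8713, so q_2 = (-0.6424, -0.1470, -0.0464, -0.7507).

q_2 = (-0.6424, -0.1470, -0.0464, -0.7507)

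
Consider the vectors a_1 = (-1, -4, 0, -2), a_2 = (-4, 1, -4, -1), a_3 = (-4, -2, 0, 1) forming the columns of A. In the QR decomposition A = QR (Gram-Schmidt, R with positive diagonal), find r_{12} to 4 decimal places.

e_1 = a_1/‖a_1‖ = (-1, -4, 0, -2)/4.5826 = (-0.2182, -0.8729, 0.0000, -0.4364).
r_{12} = e_1·a_2 = 0.4364.

r_{12} = 0.4364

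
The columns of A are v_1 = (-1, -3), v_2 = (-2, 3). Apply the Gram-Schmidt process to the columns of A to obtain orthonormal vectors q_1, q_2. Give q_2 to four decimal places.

q_2 = (-0.9487, 0.3162)

v_1 = (-1, -3); ‖v_1‖ = 3.1623, so q_1 = (-0.3162, -0.9487).
q_1·v_2 = (-0.3162)·(-2) + (-0.9487)·3 = -2.2136.
u_2 = v_2 + 2.2136·q_1 = (-2.7000, 0.9000).
‖u_2‖ = 2.8460, so q_2 = (-0.9487, 0.3162).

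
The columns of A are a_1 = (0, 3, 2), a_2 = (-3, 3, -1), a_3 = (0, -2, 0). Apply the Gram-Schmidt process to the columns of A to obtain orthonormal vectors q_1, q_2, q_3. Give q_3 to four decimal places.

q_1 = a_1/‖a_1‖ = (0, 3, 2)/3.6056 = (0.0000, 0.8321, 0.5547).
r_{12} = q_1·a_2 = 1.9415.
u_2 = a_2 − 1.9415·q_1 = (-3.0000, 1.3846, -2.0769).
‖u_2‖ = 3.9027, so q_2 = (-0.7687, 0.3548, -0.5322).
r_{13} = q_1·a_3 = -1.6641; r_{23} = q_2·a_3 = -0.7096.
u_3 = a_3 + 1.6641·q_1 + 0.7096·q_2 = (-0.5455, -0.3636, 0.5455).
‖u_3‖ = 0.8528, so q_3 = (-0.6396, -0.4264, 0.6396).

q_3 = (-0.6396, -0.4264, 0.6396)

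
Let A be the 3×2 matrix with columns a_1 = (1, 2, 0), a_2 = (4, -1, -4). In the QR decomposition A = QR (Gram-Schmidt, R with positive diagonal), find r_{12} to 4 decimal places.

e_1 = a_1/‖a_1‖ = (1, 2, 0)/2.2361 = (0.4472, 0.8944, 0.0000).
r_{12} = e_1·a_2 = 0.8944.

r_{12} = 0.8944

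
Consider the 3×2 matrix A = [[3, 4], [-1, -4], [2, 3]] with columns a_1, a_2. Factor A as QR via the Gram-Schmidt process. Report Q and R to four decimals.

Q = [[0.8018, -0.2817], [-0.2673, -0.9578], [0.5345, -0.0563]], R = [[3.7417, 5.8797], [0.0000, 2.5355]]

q_1 = a_1/‖a_1‖ = (3, -1, 2)/3.7417 = (0.8018, -0.2673, 0.5345).
r_{12} = q_1·a_2 = 5.8797.
u_2 = a_2 − 5.8797·q_1 = (-0.7143, -2.4286, -0.1429).
‖u_2‖ = 2.5355, so q_2 = (-0.2817, -0.9578, -0.0563).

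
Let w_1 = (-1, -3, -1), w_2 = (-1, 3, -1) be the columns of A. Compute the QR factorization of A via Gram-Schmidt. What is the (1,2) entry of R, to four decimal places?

w_1 = (-1, -3, -1); ‖w_1‖ = 3.3166, so q_1 = (-0.3015, -0.9045, -0.3015).
r_{12} = q_1·w_2 = -2.1106.

r_{12} = -2.1106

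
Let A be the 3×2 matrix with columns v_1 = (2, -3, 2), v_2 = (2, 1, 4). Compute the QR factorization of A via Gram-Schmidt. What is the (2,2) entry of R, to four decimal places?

r_{22} = 4.0293

q_1 = v_1/‖v_1‖ = (2, -3, 2)/4.1231 = (0.4851, -0.7276, 0.4851).
r_{12} = q_1·v_2 = 2.1828.
u_2 = v_2 − 2.1828·q_1 = (0.9412, 2.5882, 2.9412).
r_{22} = ‖u_2‖ = 4.0293.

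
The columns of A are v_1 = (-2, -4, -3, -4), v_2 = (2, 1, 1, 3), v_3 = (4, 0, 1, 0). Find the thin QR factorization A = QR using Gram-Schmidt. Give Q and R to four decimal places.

Q = [[-0.2981, 0.5428, 0.7588], [-0.5963, -0.5798, 0.0334], [-0.4472, -0.2961, 0.2502], [-0.5963, 0.5305, -0.6004]], R = [[6.7082, -3.4286, -1.6398], [0.0000, 1.8012, 1.8753], [0.0000, 0.0000, 3.2855]]

v_1 = (-2, -4, -3, -4); ‖v_1‖ = 6.7082, so q_1 = (-0.2981, -0.5963, -0.4472, -0.5963).
q_1·v_2 = (-0.2981)·2 + (-0.5963)·1 + (-0.4472)·1 + (-0.5963)·3 = -3.4286.
u_2 = v_2 + 3.4286·q_1 = (0.9778, -1.0444, -0.5333, 0.9556).
‖u_2‖ = 1.8012, so q_2 = (0.5428, -0.5798, -0.2961, 0.5305).
q_1·v_3 = (-0.2981)·4 + (-0.5963)·0 + (-0.4472)·1 + (-0.5963)·0 = -1.6398; q_2·v_3 = 0.5428·4 + (-0.5798)·0 + (-0.2961)·1 + 0.5305·0 = 1.8753.
u_3 = v_3 + 1.6398·q_1 − 1.8753·q_2 = (2.4932, 0.1096, 0.8219, -1.9726).
‖u_3‖ = 3.2855, so q_3 = (0.7588, 0.0334, 0.2502, -0.6004).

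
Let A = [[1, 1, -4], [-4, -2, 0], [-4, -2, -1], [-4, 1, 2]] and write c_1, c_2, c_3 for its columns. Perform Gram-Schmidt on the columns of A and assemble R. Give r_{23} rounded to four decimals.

c_1 = (1, -4, -4, -4); ‖c_1‖ = 7.0000, so q_1 = (0.1429, -0.5714, -0.5714, -0.5714).
q_1·c_2 = 0.1429·1 + (-0.5714)·(-2) + (-0.5714)·(-2) + (-0.5714)·1 = 1.8571.
u_2 = c_2 − 1.8571·q_1 = (0.7347, -0.9388, -0.9388, 2.0612).
‖u_2‖ = 2.5595, so q_2 = (0.2870, -0.3668, -0.3668, 0.8053).
r_{23} = q_2·c_3 = 0.8292.

r_{23} = 0.8292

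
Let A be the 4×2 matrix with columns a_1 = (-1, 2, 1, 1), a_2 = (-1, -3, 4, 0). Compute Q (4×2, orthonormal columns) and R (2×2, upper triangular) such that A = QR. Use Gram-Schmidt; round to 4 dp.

q_1 = a_1/‖a_1‖ = (-1, 2, 1, 1)/2.6458 = (-0.3780, 0.7559, 0.3780, 0.3780).
r_{12} = q_1·a_2 = -0.3780.
u_2 = a_2 + 0.3780·q_1 = (-1.1429, -2.7143, 4.1429, 0.1429).
‖u_2‖ = 5.0850, so q_2 = (-0.2248, -0.5338, 0.8147, 0.0281).

Q = [[-0.3780, -0.2248], [0.7559, -0.5338], [0.3780, 0.8147], [0.3780, 0.0281]], R = [[2.6458, -0.3780], [0.0000, 5.0850]]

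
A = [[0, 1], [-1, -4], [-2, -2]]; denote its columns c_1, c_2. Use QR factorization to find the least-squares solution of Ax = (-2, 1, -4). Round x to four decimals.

x = (3.1951, -1.1220)

c_1 = (0, -1, -2); ‖c_1‖ = 2.2361, so e_1 = (0.0000, -0.4472, -0.8944).
e_1·c_2 = 0.0000·1 + (-0.4472)·(-4) + (-0.8944)·(-2) = 3.5777.
u_2 = c_2 − 3.5777·e_1 = (1.0000, -2.4000, 1.2000).
‖u_2‖ = 2.8636, so e_2 = (0.3492, -0.8381, 0.4191).
Qᵀb = (3.1305, -3.2128).
Back-substitute: x_2 = -3.2128/2.8636 = -1.1220.
x_1 = (3.1305 − 3.5777·(-1.1220))/2.2361 = 3.1951.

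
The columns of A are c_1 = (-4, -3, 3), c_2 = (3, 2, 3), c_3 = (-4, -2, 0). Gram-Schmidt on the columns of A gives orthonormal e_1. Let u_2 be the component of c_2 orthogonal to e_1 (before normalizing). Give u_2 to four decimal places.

u_2 = (1.9412, 1.2059, 3.7941)

c_1 = (-4, -3, 3); ‖c_1‖ = 5.8310, so e_1 = (-0.6860, -0.5145, 0.5145).
e_1·c_2 = (-0.6860)·3 + (-0.5145)·2 + 0.5145·3 = -1.5435.
u_2 = c_2 + 1.5435·e_1 = (1.9412, 1.2059, 3.7941).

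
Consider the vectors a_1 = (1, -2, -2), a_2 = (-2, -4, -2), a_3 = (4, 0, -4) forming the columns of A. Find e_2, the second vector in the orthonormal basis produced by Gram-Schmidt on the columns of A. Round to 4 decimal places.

e_2 = (-0.8666, -0.4952, 0.0619)

e_1 = a_1/‖a_1‖ = (1, -2, -2)/3.0000 = (0.3333, -0.6667, -0.6667).
r_{12} = e_1·a_2 = 3.3333.
u_2 = a_2 − 3.3333·e_1 = (-3.1111, -1.7778, 0.2222).
‖u_2‖ = 3.5901, so e_2 = (-0.8666, -0.4952, 0.0619).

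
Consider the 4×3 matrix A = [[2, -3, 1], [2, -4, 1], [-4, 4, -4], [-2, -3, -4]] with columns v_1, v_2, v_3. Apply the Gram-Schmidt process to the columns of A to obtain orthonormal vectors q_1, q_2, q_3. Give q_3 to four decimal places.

q_3 = (-0.8518, 0.0191, -0.4977, 0.1627)

v_1 = (2, 2, -4, -2); ‖v_1‖ = 5.2915, so q_1 = (0.3780, 0.3780, -0.7559, -0.3780).
q_1·v_2 = 0.3780·(-3) + 0.3780·(-4) + (-0.7559)·4 + (-0.3780)·(-3) = -4.5356.
u_2 = v_2 + 4.5356·q_1 = (-1.2857, -2.2857, 0.5714, -4.7143).
‖u_2‖ = 5.4248, so q_2 = (-0.2370, -0.4213, 0.1053, -0.8690).
q_1·v_3 = 0.3780·1 + 0.3780·1 + (-0.7559)·(-4) + (-0.3780)·(-4) = 5.2915; q_2·v_3 = (-0.2370)·1 + (-0.4213)·1 + 0.1053·(-4) + (-0.8690)·(-4) = 2.3964.
u_3 = v_3 − 5.2915·q_1 − 2.3964·q_2 = (-0.4320, 0.0097, -0.2524, 0.0825).
‖u_3‖ = 0.5072, so q_3 = (-0.8518, 0.0191, -0.4977, 0.1627).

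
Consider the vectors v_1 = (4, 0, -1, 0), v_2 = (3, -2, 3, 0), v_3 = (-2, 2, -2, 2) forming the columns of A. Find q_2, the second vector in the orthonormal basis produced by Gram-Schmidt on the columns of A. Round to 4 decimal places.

q_2 = (0.2125, -0.4817, 0.8501, 0.0000)

q_1 = v_1/‖v_1‖ = (4, 0, -1, 0)/4.1231 = (0.9701, 0.0000, -0.2425, 0.0000).
r_{12} = q_1·v_2 = 2.1828.
u_2 = v_2 − 2.1828·q_1 = (0.8824, -2.0000, 3.5294, 0.0000).
‖u_2‖ = 4.1515, so q_2 = (0.2125, -0.4817, 0.8501, 0.0000).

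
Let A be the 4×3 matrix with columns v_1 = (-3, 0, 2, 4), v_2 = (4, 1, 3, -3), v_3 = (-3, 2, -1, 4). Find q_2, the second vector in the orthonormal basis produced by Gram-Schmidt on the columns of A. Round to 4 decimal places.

v_1 = (-3, 0, 2, 4); ‖v_1‖ = 5.3852, so q_1 = (-0.5571, 0.0000, 0.3714, 0.7428).
q_1·v_2 = (-0.5571)·4 + 0.0000·1 + 0.3714·3 + 0.7428·(-3) = -3.3425.
u_2 = v_2 + 3.3425·q_1 = (2.1379, 1.0000, 4.2414, -0.5172).
‖u_2‖ = 4.8814, so q_2 = (0.4380, 0.2049, 0.8689, -0.1060).

q_2 = (0.4380, 0.2049, 0.8689, -0.1060)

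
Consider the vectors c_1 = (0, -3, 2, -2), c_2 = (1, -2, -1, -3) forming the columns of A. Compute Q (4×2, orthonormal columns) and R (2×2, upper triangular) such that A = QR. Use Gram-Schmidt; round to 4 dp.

c_1 = (0, -3, 2, -2); ‖c_1‖ = 4.1231, so q_1 = (0.0000, -0.7276, 0.4851, -0.4851).
q_1·c_2 = 0.0000·1 + (-0.7276)·(-2) + 0.4851·(-1) + (-0.4851)·(-3) = 2.4254.
u_2 = c_2 − 2.4254·q_1 = (1.0000, -0.2353, -2.1765, -1.8235).
‖u_2‖ = 3.0195, so q_2 = (0.3312, -0.0779, -0.7208, -0.6039).

Q = [[0.0000, 0.3312], [-0.7276, -0.0779], [0.4851, -0.7208], [-0.4851, -0.6039]], R = [[4.1231, 2.4254], [0.0000, 3.0195]]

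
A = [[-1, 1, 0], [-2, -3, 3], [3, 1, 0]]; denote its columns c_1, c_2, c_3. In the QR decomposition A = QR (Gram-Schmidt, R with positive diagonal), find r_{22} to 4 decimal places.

r_{22} = 2.5355

c_1 = (-1, -2, 3); ‖c_1‖ = 3.7417, so q_1 = (-0.2673, -0.5345, 0.8018).
q_1·c_2 = (-0.2673)·1 + (-0.5345)·(-3) + 0.8018·1 = 2.1381.
u_2 = c_2 − 2.1381·q_1 = (1.5714, -1.8571, -0.7143).
r_{22} = ‖u_2‖ = 2.5355.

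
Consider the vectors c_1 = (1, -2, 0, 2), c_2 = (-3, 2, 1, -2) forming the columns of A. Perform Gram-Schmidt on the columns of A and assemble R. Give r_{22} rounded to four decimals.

c_1 = (1, -2, 0, 2); ‖c_1‖ = 3.0000, so q_1 = (0.3333, -0.6667, 0.0000, 0.6667).
q_1·c_2 = 0.3333·(-3) + (-0.6667)·2 + 0.0000·1 + 0.6667·(-2) = -3.6667.
u_2 = c_2 + 3.6667·q_1 = (-1.7778, -0.4444, 1.0000, 0.4444).
r_{22} = ‖u_2‖ = 2.1344.

r_{22} = 2.1344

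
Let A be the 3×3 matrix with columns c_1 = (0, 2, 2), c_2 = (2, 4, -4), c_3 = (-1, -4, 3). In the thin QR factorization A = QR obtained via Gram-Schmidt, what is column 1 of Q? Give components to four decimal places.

e_1 = c_1/‖c_1‖ = (0, 2, 2)/2.8284 = (0.0000, 0.7071, 0.7071).

e_1 = (0.0000, 0.7071, 0.7071)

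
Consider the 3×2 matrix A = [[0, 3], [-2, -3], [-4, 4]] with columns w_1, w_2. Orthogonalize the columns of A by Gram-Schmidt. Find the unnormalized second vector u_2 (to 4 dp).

e_1 = w_1/‖w_1‖ = (0, -2, -4)/4.4721 = (0.0000, -0.4472, -0.8944).
r_{12} = e_1·w_2 = -2.2361.
u_2 = w_2 + 2.2361·e_1 = (3.0000, -4.0000, 2.0000).

u_2 = (3.0000, -4.0000, 2.0000)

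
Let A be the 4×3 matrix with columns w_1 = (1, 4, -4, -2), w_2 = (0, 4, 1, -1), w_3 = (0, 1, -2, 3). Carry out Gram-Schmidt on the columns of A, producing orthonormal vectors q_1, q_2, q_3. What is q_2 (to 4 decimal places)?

w_1 = (1, 4, -4, -2); ‖w_1‖ = 6.0828, so q_1 = (0.1644, 0.6576, -0.6576, -0.3288).
q_1·w_2 = 0.1644·0 + 0.6576·4 + (-0.6576)·1 + (-0.3288)·(-1) = 2.3016.
u_2 = w_2 − 2.3016·q_1 = (-0.3784, 2.4865, 2.5135, -0.2432).
‖u_2‖ = 3.5641, so q_2 = (-0.1062, 0.6977, 0.7052, -0.0682).

q_2 = (-0.1062, 0.6977, 0.7052, -0.0682)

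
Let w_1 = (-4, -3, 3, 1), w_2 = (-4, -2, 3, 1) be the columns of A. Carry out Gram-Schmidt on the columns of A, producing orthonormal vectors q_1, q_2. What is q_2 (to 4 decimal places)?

q_1 = w_1/‖w_1‖ = (-4, -3, 3, 1)/5.9161 = (-0.6761, -0.5071, 0.5071, 0.1690).
r_{12} = q_1·w_2 = 5.4090.
u_2 = w_2 − 5.4090·q_1 = (-0.3429, 0.7429, 0.2571, 0.0857).
‖u_2‖ = 0.8619, so q_2 = (-0.3978, 0.8619, 0.2983, 0.0994).

q_2 = (-0.3978, 0.8619, 0.2983, 0.0994)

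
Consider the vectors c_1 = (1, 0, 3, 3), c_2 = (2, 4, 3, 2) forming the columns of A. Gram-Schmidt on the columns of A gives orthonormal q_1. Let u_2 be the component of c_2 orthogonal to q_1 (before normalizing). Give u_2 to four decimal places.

c_1 = (1, 0, 3, 3); ‖c_1‖ = 4.3589, so q_1 = (0.2294, 0.0000, 0.6882, 0.6882).
q_1·c_2 = 0.2294·2 + 0.0000·4 + 0.6882·3 + 0.6882·2 = 3.9001.
u_2 = c_2 − 3.9001·q_1 = (1.1053, 4.0000, 0.3158, -0.6842).

u_2 = (1.1053, 4.0000, 0.3158, -0.6842)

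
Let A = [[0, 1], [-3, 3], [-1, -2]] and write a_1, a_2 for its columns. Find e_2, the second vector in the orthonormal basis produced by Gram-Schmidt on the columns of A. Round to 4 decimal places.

e_2 = (0.3315, 0.2983, -0.8950)

a_1 = (0, -3, -1); ‖a_1‖ = 3.1623, so e_1 = (0.0000, -0.9487, -0.3162).
e_1·a_2 = 0.0000·1 + (-0.9487)·3 + (-0.3162)·(-2) = -2.2136.
u_2 = a_2 + 2.2136·e_1 = (1.0000, 0.9000, -2.7000).
‖u_2‖ = 3.0166, so e_2 = (0.3315, 0.2983, -0.8950).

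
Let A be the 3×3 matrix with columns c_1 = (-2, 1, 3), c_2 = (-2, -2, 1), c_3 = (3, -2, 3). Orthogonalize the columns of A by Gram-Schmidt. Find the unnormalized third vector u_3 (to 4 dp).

u_3 = (3.2574, -1.8614, 2.7921)

q_1 = c_1/‖c_1‖ = (-2, 1, 3)/3.7417 = (-0.5345, 0.2673, 0.8018).
r_{12} = q_1·c_2 = 1.3363.
u_2 = c_2 − 1.3363·q_1 = (-1.2857, -2.3571, -0.0714).
‖u_2‖ = 2.6859, so q_2 = (-0.4787, -0.8776, -0.0266).
r_{13} = q_1·c_3 = 0.2673; r_{23} = q_2·c_3 = 0.2393.
u_3 = c_3 − 0.2673·q_1 − 0.2393·q_2 = (3.2574, -1.8614, 2.7921).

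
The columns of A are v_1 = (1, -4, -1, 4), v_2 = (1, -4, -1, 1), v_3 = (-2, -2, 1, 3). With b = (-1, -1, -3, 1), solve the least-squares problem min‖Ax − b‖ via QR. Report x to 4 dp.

x = (0.3017, 0.0560, -0.0876)

v_1 = (1, -4, -1, 4); ‖v_1‖ = 5.8310, so q_1 = (0.1715, -0.6860, -0.1715, 0.6860).
q_1·v_2 = 0.1715·1 + (-0.6860)·(-4) + (-0.1715)·(-1) + 0.6860·1 = 3.7730.
u_2 = v_2 − 3.7730·q_1 = (0.3529, -1.4118, -0.3529, -1.5882).
‖u_2‖ = 2.1828, so q_2 = (0.1617, -0.6468, -0.1617, -0.7276).
q_1·v_3 = 0.1715·(-2) + (-0.6860)·(-2) + (-0.1715)·1 + 0.6860·3 = 2.9155; q_2·v_3 = 0.1617·(-2) + (-0.6468)·(-2) + (-0.1617)·1 + (-0.7276)·3 = -1.3744.
u_3 = v_3 − 2.9155·q_1 + 1.3744·q_2 = (-2.2778, -0.8889, 1.2778, 0.0000).
‖u_3‖ = 2.7588, so q_3 = (-0.8256, -0.3222, 0.4632, 0.0000).
Qᵀb = (1.7150, 0.2425, -0.2416).
Back-substitute: x_3 = -0.2416/2.7588 = -0.0876.
x_2 = (0.2425 + 1.3744·(-0.0876))/2.1828 = 0.0560.
x_1 = (1.7150 − 3.7730·0.0560 − 2.9155·(-0.0876))/5.8310 = 0.3017.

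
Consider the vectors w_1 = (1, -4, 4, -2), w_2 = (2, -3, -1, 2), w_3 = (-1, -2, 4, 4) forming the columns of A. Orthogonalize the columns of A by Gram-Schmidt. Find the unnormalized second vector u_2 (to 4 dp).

u_2 = (1.8378, -2.3514, -1.6486, 2.3243)

w_1 = (1, -4, 4, -2); ‖w_1‖ = 6.0828, so q_1 = (0.1644, -0.6576, 0.6576, -0.3288).
q_1·w_2 = 0.1644·2 + (-0.6576)·(-3) + 0.6576·(-1) + (-0.3288)·2 = 0.9864.
u_2 = w_2 − 0.9864·q_1 = (1.8378, -2.3514, -1.6486, 2.3243).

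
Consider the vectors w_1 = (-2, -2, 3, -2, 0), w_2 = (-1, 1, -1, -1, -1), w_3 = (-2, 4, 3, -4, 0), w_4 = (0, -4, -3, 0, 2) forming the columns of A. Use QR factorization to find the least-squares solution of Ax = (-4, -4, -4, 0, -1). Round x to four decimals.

q_1 = w_1/‖w_1‖ = (-2, -2, 3, -2, 0)/4.5826 = (-0.4364, -0.4364, 0.6547, -0.4364, 0.0000).
r_{12} = q_1·w_2 = -0.2182.
u_2 = w_2 + 0.2182·q_1 = (-1.0952, 0.9048, -0.8571, -1.0952, -1.0000).
‖u_2‖ = 2.2254, so q_2 = (-0.4922, 0.4066, -0.3852, -0.4922, -0.4494).
r_{13} = q_1·w_3 = 2.8368; r_{23} = q_2·w_3 = 3.4237.
u_3 = w_3 − 2.8368·q_1 − 3.4237·q_2 = (0.9231, 3.8462, 2.4615, -1.0769, 1.5385).
‖u_3‖ = 5.0230, so q_3 = (0.1838, 0.7657, 0.4901, -0.2144, 0.3063).
r_{14} = q_1·w_4 = -0.2182; r_{24} = q_2·w_4 = -1.3695; r_{34} = q_3·w_4 = -3.9204.
u_4 = w_4 + 0.2182·q_1 + 1.3695·q_2 + 3.9204·q_3 = (-0.0488, -0.5366, -1.4634, -1.6098, 2.5854).
‖u_4‖ = 3.4216, so q_4 = (-0.0143, -0.1568, -0.4277, -0.4705, 0.7556).
Qᵀb = (0.8729, 2.3324, -6.0644, 1.6395).
Back-substitute: x_4 = 1.6395/3.4216 = 0.4792.
x_3 = (-6.0644 + 3.9204·0.4792)/5.0230 = -0.8333.
x_2 = (2.3324 − 3.4237·(-0.8333) + 1.3695·0.4792)/2.2254 = 2.6250.
x_1 = (0.8729 + 0.2182·2.6250 − 2.8368·(-0.8333) + 0.2182·0.4792)/4.5826 = 0.8542.

x = (0.8542, 2.6250, -0.8333, 0.4792)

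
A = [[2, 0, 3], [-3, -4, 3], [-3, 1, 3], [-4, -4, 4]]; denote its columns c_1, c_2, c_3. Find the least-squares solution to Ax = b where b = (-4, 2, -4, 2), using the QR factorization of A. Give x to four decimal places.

x = (-0.2761, -1.2676, -1.1493)

c_1 = (2, -3, -3, -4); ‖c_1‖ = 6.1644, so e_1 = (0.3244, -0.4867, -0.4867, -0.6489).
e_1·c_2 = 0.3244·0 + (-0.4867)·(-4) + (-0.4867)·1 + (-0.6489)·(-4) = 4.0555.
u_2 = c_2 − 4.0555·e_1 = (-1.3158, -2.0263, 2.9737, -1.3684).
‖u_2‖ = 4.0685, so e_2 = (-0.3234, -0.4981, 0.7309, -0.3363).
e_1·c_3 = 0.3244·3 + (-0.4867)·3 + (-0.4867)·3 + (-0.6489)·4 = -4.5422; e_2·c_3 = (-0.3234)·3 + (-0.4981)·3 + 0.7309·3 + (-0.3363)·4 = -1.6170.
u_3 = c_3 + 4.5422·e_1 + 1.6170·e_2 = (3.9507, -0.0159, 1.9714, 0.5087).
‖u_3‖ = 4.4445, so e_3 = (0.8889, -0.0036, 0.4436, 0.1145).
Qᵀb = (-1.6222, -3.2988, -5.1080).
Back-substitute: x_3 = -5.1080/4.4445 = -1.1493.
x_2 = (-3.2988 + 1.6170·(-1.1493))/4.0685 = -1.2676.
x_1 = (-1.6222 − 4.0555·(-1.2676) + 4.5422·(-1.1493))/6.1644 = -0.2761.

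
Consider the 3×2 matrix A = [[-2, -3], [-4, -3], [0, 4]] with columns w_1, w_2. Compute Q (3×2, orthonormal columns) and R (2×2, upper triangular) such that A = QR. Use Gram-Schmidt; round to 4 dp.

w_1 = (-2, -4, 0); ‖w_1‖ = 4.4721, so e_1 = (-0.4472, -0.8944, 0.0000).
e_1·w_2 = (-0.4472)·(-3) + (-0.8944)·(-3) + 0.0000·4 = 4.0249.
u_2 = w_2 − 4.0249·e_1 = (-1.2000, 0.6000, 4.0000).
‖u_2‖ = 4.2190, so e_2 = (-0.2844, 0.1422, 0.9481).

Q = [[-0.4472, -0.2844], [-0.8944, 0.1422], [0.0000, 0.9481]], R = [[4.4721, 4.0249], [0.0000, 4.2190]]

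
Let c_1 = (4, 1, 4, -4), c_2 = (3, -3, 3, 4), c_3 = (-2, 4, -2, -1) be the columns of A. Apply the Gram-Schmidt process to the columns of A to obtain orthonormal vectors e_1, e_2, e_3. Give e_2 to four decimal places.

c_1 = (4, 1, 4, -4); ‖c_1‖ = 7.0000, so e_1 = (0.5714, 0.1429, 0.5714, -0.5714).
e_1·c_2 = 0.5714·3 + 0.1429·(-3) + 0.5714·3 + (-0.5714)·4 = 0.7143.
u_2 = c_2 − 0.7143·e_1 = (2.5918, -3.1020, 2.5918, 4.4082).
‖u_2‖ = 6.5184, so e_2 = (0.3976, -0.4759, 0.3976, 0.6763).

e_2 = (0.3976, -0.4759, 0.3976, 0.6763)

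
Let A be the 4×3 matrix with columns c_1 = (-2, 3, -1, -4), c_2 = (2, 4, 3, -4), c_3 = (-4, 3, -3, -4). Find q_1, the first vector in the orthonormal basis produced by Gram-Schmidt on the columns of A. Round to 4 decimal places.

c_1 = (-2, 3, -1, -4); ‖c_1‖ = 5.4772, so q_1 = (-0.3651, 0.5477, -0.1826, -0.7303).

q_1 = (-0.3651, 0.5477, -0.1826, -0.7303)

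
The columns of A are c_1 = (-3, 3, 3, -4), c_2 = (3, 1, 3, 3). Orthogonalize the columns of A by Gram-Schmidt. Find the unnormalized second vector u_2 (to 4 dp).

u_2 = (2.3721, 1.6279, 3.6279, 2.1628)

c_1 = (-3, 3, 3, -4); ‖c_1‖ = 6.5574, so e_1 = (-0.4575, 0.4575, 0.4575, -0.6100).
e_1·c_2 = (-0.4575)·3 + 0.4575·1 + 0.4575·3 + (-0.6100)·3 = -1.3725.
u_2 = c_2 + 1.3725·e_1 = (2.3721, 1.6279, 3.6279, 2.1628).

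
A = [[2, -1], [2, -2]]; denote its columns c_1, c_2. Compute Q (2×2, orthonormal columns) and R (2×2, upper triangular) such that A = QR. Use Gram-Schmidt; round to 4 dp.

Q = [[0.7071, 0.7071], [0.7071, -0.7071]], R = [[2.8284, -2.1213], [0.0000, 0.7071]]

c_1 = (2, 2); ‖c_1‖ = 2.8284, so q_1 = (0.7071, 0.7071).
q_1·c_2 = 0.7071·(-1) + 0.7071·(-2) = -2.1213.
u_2 = c_2 + 2.1213·q_1 = (0.5000, -0.5000).
‖u_2‖ = 0.7071, so q_2 = (0.7071, -0.7071).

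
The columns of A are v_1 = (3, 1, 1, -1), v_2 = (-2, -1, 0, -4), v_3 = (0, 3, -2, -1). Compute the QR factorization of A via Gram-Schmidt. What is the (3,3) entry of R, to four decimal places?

r_{33} = 3.6818

q_1 = v_1/‖v_1‖ = (3, 1, 1, -1)/3.4641 = (0.8660, 0.2887, 0.2887, -0.2887).
r_{12} = q_1·v_2 = -0.8660.
u_2 = v_2 + 0.8660·q_1 = (-1.2500, -0.7500, 0.2500, -4.2500).
‖u_2‖ = 4.5000, so q_2 = (-0.2778, -0.1667, 0.0556, -0.9444).
r_{13} = q_1·v_3 = 0.5774; r_{23} = q_2·v_3 = 0.3333.
u_3 = v_3 − 0.5774·q_1 − 0.3333·q_2 = (-0.4074, 2.8889, -2.1852, -0.5185).
r_{33} = ‖u_3‖ = 3.6818.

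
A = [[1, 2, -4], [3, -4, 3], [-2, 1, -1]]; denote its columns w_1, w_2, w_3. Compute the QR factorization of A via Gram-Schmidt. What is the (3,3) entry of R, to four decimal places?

r_{33} = 1.2247

w_1 = (1, 3, -2); ‖w_1‖ = 3.7417, so q_1 = (0.2673, 0.8018, -0.5345).
q_1·w_2 = 0.2673·2 + 0.8018·(-4) + (-0.5345)·1 = -3.2071.
u_2 = w_2 + 3.2071·q_1 = (2.8571, -1.4286, -0.7143).
‖u_2‖ = 3.2733, so q_2 = (0.8729, -0.4364, -0.2182).
q_1·w_3 = 0.2673·(-4) + 0.8018·3 + (-0.5345)·(-1) = 1.8708; q_2·w_3 = 0.8729·(-4) + (-0.4364)·3 + (-0.2182)·(-1) = -4.5826.
u_3 = w_3 − 1.8708·q_1 + 4.5826·q_2 = (-0.5000, -0.5000, -1.0000).
r_{33} = ‖u_3‖ = 1.2247.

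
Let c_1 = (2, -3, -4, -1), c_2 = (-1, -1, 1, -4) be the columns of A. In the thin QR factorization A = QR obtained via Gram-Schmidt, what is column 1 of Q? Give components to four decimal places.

q_1 = c_1/‖c_1‖ = (2, -3, -4, -1)/5.4772 = (0.3651, -0.5477, -0.7303, -0.1826).

q_1 = (0.3651, -0.5477, -0.7303, -0.1826)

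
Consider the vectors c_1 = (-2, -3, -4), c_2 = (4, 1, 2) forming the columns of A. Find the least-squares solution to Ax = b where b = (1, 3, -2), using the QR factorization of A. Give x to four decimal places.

c_1 = (-2, -3, -4); ‖c_1‖ = 5.3852, so e_1 = (-0.3714, -0.5571, -0.7428).
e_1·c_2 = (-0.3714)·4 + (-0.5571)·1 + (-0.7428)·2 = -3.5282.
u_2 = c_2 + 3.5282·e_1 = (2.6897, -0.9655, -0.6207).
‖u_2‖ = 2.9243, so e_2 = (0.9197, -0.3302, -0.2122).
Qᵀb = (-0.5571, 0.3537).
Back-substitute: x_2 = 0.3537/2.9243 = 0.1210.
x_1 = (-0.5571 + 3.5282·0.1210)/5.3852 = -0.0242.

x = (-0.0242, 0.1210)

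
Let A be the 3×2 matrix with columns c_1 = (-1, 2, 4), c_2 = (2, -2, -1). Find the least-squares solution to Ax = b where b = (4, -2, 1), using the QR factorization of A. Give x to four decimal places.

c_1 = (-1, 2, 4); ‖c_1‖ = 4.5826, so e_1 = (-0.2182, 0.4364, 0.8729).
e_1·c_2 = (-0.2182)·2 + 0.4364·(-2) + 0.8729·(-1) = -2.1822.
u_2 = c_2 + 2.1822·e_1 = (1.5238, -1.0476, 0.9048).
‖u_2‖ = 2.0587, so e_2 = (0.7402, -0.5089, 0.4395).
Qᵀb = (-0.8729, 4.4180).
Back-substitute: x_2 = 4.4180/2.0587 = 2.1461.
x_1 = (-0.8729 + 2.1822·2.1461)/4.5826 = 0.8315.

x = (0.8315, 2.1461)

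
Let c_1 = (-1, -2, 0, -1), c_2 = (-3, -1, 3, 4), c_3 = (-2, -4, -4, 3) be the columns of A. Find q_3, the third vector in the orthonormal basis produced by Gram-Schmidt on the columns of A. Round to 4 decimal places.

q_1 = c_1/‖c_1‖ = (-1, -2, 0, -1)/2.4495 = (-0.4082, -0.8165, 0.0000, -0.4082).
r_{12} = q_1·c_2 = 0.4082.
u_2 = c_2 − 0.4082·q_1 = (-2.8333, -0.6667, 3.0000, 4.1667).
‖u_2‖ = 5.9020, so q_2 = (-0.4801, -0.1130, 0.5083, 0.7060).
r_{13} = q_1·c_3 = 2.8577; r_{23} = q_2·c_3 = 1.4967.
u_3 = c_3 − 2.8577·q_1 − 1.4967·q_2 = (-0.1148, -1.4976, -4.7608, 3.1100).
‖u_3‖ = 5.8816, so q_3 = (-0.0195, -0.2546, -0.8094, 0.5288).

q_3 = (-0.0195, -0.2546, -0.8094, 0.5288)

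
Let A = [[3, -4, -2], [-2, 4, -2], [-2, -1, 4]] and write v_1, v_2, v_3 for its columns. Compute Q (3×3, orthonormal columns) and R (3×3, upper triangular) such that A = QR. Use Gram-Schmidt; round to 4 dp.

v_1 = (3, -2, -2); ‖v_1‖ = 4.1231, so e_1 = (0.7276, -0.4851, -0.4851).
e_1·v_2 = 0.7276·(-4) + (-0.4851)·4 + (-0.4851)·(-1) = -4.3656.
u_2 = v_2 + 4.3656·e_1 = (-0.8235, 1.8824, -3.1176).
‖u_2‖ = 3.7338, so e_2 = (-0.2206, 0.5041, -0.8350).
e_1·v_3 = 0.7276·(-2) + (-0.4851)·(-2) + (-0.4851)·4 = -2.4254; e_2·v_3 = (-0.2206)·(-2) + 0.5041·(-2) + (-0.8350)·4 = -3.9071.
u_3 = v_3 + 2.4254·e_1 + 3.9071·e_2 = (-1.0970, -1.2068, -0.4388).
‖u_3‖ = 1.6889, so e_3 = (-0.6496, -0.7145, -0.2598).

Q = [[0.7276, -0.2206, -0.6496], [-0.4851, 0.5041, -0.7145], [-0.4851, -0.8350, -0.2598]], R = [[4.1231, -4.3656, -2.4254], [0.0000, 3.7338, -3.9071], [0.0000, 0.0000, 1.6889]]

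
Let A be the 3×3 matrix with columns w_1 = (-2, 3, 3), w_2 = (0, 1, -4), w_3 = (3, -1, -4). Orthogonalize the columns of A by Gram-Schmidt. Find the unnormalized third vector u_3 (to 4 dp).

w_1 = (-2, 3, 3); ‖w_1‖ = 4.6904, so e_1 = (-0.4264, 0.6396, 0.6396).
e_1·w_2 = (-0.4264)·0 + 0.6396·1 + 0.6396·(-4) = -1.9188.
u_2 = w_2 + 1.9188·e_1 = (-0.8182, 2.2273, -2.7727).
‖u_2‖ = 3.6494, so e_2 = (-0.2242, 0.6103, -0.7598).
e_1·w_3 = (-0.4264)·3 + 0.6396·(-1) + 0.6396·(-4) = -4.4772; e_2·w_3 = (-0.2242)·3 + 0.6103·(-1) + (-0.7598)·(-4) = 1.7562.
u_3 = w_3 + 4.4772·e_1 − 1.7562·e_2 = (1.4846, 0.7918, 0.1980).

u_3 = (1.4846, 0.7918, 0.1980)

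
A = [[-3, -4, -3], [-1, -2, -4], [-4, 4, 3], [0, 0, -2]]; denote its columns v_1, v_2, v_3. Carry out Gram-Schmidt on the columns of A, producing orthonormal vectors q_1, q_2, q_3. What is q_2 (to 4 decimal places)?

q_2 = (-0.7066, -0.3469, 0.6167, 0.0000)

v_1 = (-3, -1, -4, 0); ‖v_1‖ = 5.0990, so q_1 = (-0.5883, -0.1961, -0.7845, 0.0000).
q_1·v_2 = (-0.5883)·(-4) + (-0.1961)·(-2) + (-0.7845)·4 + 0.0000·0 = -0.3922.
u_2 = v_2 + 0.3922·q_1 = (-4.2308, -2.0769, 3.6923, 0.0000).
‖u_2‖ = 5.9872, so q_2 = (-0.7066, -0.3469, 0.6167, 0.0000).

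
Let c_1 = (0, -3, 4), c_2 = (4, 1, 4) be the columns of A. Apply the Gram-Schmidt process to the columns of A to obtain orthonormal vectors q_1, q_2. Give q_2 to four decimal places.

c_1 = (0, -3, 4); ‖c_1‖ = 5.0000, so q_1 = (0.0000, -0.6000, 0.8000).
q_1·c_2 = 0.0000·4 + (-0.6000)·1 + 0.8000·4 = 2.6000.
u_2 = c_2 − 2.6000·q_1 = (4.0000, 2.5600, 1.9200).
‖u_2‖ = 5.1225, so q_2 = (0.7809, 0.4998, 0.3748).

q_2 = (0.7809, 0.4998, 0.3748)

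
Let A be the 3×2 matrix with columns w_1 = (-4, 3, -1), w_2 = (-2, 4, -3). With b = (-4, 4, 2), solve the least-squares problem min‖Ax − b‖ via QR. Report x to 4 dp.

w_1 = (-4, 3, -1); ‖w_1‖ = 5.0990, so q_1 = (-0.7845, 0.5883, -0.1961).
q_1·w_2 = (-0.7845)·(-2) + 0.5883·4 + (-0.1961)·(-3) = 4.5107.
u_2 = w_2 − 4.5107·q_1 = (1.5385, 1.3462, -2.1154).
‖u_2‖ = 2.9417, so q_2 = (0.5230, 0.4576, -0.7191).
Qᵀb = (5.0990, -1.6997).
Back-substitute: x_2 = -1.6997/2.9417 = -0.5778.
x_1 = (5.0990 − 4.5107·(-0.5778))/5.0990 = 1.5111.

x = (1.5111, -0.5778)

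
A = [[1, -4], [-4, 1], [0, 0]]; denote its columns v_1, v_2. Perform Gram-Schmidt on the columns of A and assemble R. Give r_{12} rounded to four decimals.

v_1 = (1, -4, 0); ‖v_1‖ = 4.1231, so e_1 = (0.2425, -0.9701, 0.0000).
r_{12} = e_1·v_2 = -1.9403.

r_{12} = -1.9403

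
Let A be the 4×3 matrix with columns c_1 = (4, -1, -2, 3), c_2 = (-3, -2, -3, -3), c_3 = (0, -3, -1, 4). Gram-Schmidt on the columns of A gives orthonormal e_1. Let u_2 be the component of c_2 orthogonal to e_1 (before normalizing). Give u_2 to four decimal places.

c_1 = (4, -1, -2, 3); ‖c_1‖ = 5.4772, so e_1 = (0.7303, -0.1826, -0.3651, 0.5477).
e_1·c_2 = 0.7303·(-3) + (-0.1826)·(-2) + (-0.3651)·(-3) + 0.5477·(-3) = -2.3735.
u_2 = c_2 + 2.3735·e_1 = (-1.2667, -2.4333, -3.8667, -1.7000).

u_2 = (-1.2667, -2.4333, -3.8667, -1.7000)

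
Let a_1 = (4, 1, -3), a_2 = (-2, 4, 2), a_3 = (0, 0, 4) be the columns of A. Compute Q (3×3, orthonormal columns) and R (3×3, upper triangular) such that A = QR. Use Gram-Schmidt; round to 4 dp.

q_1 = a_1/‖a_1‖ = (4, 1, -3)/5.0990 = (0.7845, 0.1961, -0.5883).
r_{12} = q_1·a_2 = -1.9612.
u_2 = a_2 + 1.9612·q_1 = (-0.4615, 4.3846, 0.8462).
‖u_2‖ = 4.4893, so q_2 = (-0.1028, 0.9767, 0.1885).
r_{13} = q_1·a_3 = -2.3534; r_{23} = q_2·a_3 = 0.7539.
u_3 = a_3 + 2.3534·q_1 − 0.7539·q_2 = (1.9237, -0.2748, 2.4733).
‖u_3‖ = 3.1453, so q_3 = (0.6116, -0.0874, 0.7863).

Q = [[0.7845, -0.1028, 0.6116], [0.1961, 0.9767, -0.0874], [-0.5883, 0.1885, 0.7863]], R = [[5.0990, -1.9612, -2.3534], [0.0000, 4.4893, 0.7539], [0.0000, 0.0000, 3.1453]]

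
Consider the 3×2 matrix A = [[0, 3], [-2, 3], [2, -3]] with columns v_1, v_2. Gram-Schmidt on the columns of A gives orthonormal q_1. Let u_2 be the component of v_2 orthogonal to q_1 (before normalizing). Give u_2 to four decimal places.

u_2 = (3.0000, 0.0000, 0.0000)

q_1 = v_1/‖v_1‖ = (0, -2, 2)/2.8284 = (0.0000, -0.7071, 0.7071).
r_{12} = q_1·v_2 = -4.2426.
u_2 = v_2 + 4.2426·q_1 = (3.0000, 0.0000, 0.0000).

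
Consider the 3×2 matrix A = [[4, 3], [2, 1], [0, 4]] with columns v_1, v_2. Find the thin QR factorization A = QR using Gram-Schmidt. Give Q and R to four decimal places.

q_1 = v_1/‖v_1‖ = (4, 2, 0)/4.4721 = (0.8944, 0.4472, 0.0000).
r_{12} = q_1·v_2 = 3.1305.
u_2 = v_2 − 3.1305·q_1 = (0.2000, -0.4000, 4.0000).
‖u_2‖ = 4.0249, so q_2 = (0.0497, -0.0994, 0.9938).

Q = [[0.8944, 0.0497], [0.4472, -0.0994], [0.0000, 0.9938]], R = [[4.4721, 3.1305], [0.0000, 4.0249]]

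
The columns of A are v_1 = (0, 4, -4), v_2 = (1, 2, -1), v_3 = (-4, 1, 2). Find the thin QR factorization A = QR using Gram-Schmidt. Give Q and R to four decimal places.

Q = [[0.0000, 0.8165, -0.5774], [0.7071, 0.4082, 0.5774], [-0.7071, 0.4082, 0.5774]], R = [[5.6569, 2.1213, -0.7071], [0.0000, 1.2247, -2.0412], [0.0000, 0.0000, 4.0415]]

v_1 = (0, 4, -4); ‖v_1‖ = 5.6569, so q_1 = (0.0000, 0.7071, -0.7071).
q_1·v_2 = 0.0000·1 + 0.7071·2 + (-0.7071)·(-1) = 2.1213.
u_2 = v_2 − 2.1213·q_1 = (1.0000, 0.5000, 0.5000).
‖u_2‖ = 1.2247, so q_2 = (0.8165, 0.4082, 0.4082).
q_1·v_3 = 0.0000·(-4) + 0.7071·1 + (-0.7071)·2 = -0.7071; q_2·v_3 = 0.8165·(-4) + 0.4082·1 + 0.4082·2 = -2.0412.
u_3 = v_3 + 0.7071·q_1 + 2.0412·q_2 = (-2.3333, 2.3333, 2.3333).
‖u_3‖ = 4.0415, so q_3 = (-0.5774, 0.5774, 0.5774).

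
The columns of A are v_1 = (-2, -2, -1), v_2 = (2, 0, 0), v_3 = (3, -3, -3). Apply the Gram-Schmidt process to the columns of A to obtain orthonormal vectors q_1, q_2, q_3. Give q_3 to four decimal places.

q_3 = (0.0000, 0.4472, -0.8944)

v_1 = (-2, -2, -1); ‖v_1‖ = 3.0000, so q_1 = (-0.6667, -0.6667, -0.3333).
q_1·v_2 = (-0.6667)·2 + (-0.6667)·0 + (-0.3333)·0 = -1.3333.
u_2 = v_2 + 1.3333·q_1 = (1.1111, -0.8889, -0.4444).
‖u_2‖ = 1.4907, so q_2 = (0.7454, -0.5963, -0.2981).
q_1·v_3 = (-0.6667)·3 + (-0.6667)·(-3) + (-0.3333)·(-3) = 1.0000; q_2·v_3 = 0.7454·3 + (-0.5963)·(-3) + (-0.2981)·(-3) = 4.9193.
u_3 = v_3 − 1.0000·q_1 − 4.9193·q_2 = (0.0000, 0.6000, -1.2000).
‖u_3‖ = 1.3416, so q_3 = (0.0000, 0.4472, -0.8944).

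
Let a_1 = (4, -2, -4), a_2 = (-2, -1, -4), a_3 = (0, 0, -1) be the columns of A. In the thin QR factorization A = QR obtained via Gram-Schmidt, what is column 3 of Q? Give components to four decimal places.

a_1 = (4, -2, -4); ‖a_1‖ = 6.0000, so e_1 = (0.6667, -0.3333, -0.6667).
e_1·a_2 = 0.6667·(-2) + (-0.3333)·(-1) + (-0.6667)·(-4) = 1.6667.
u_2 = a_2 − 1.6667·e_1 = (-3.1111, -0.4444, -2.8889).
‖u_2‖ = 4.2687, so e_2 = (-0.7288, -0.1041, -0.6768).
e_1·a_3 = 0.6667·0 + (-0.3333)·0 + (-0.6667)·(-1) = 0.6667; e_2·a_3 = (-0.7288)·0 + (-0.1041)·0 + (-0.6768)·(-1) = 0.6768.
u_3 = a_3 − 0.6667·e_1 − 0.6768·e_2 = (0.0488, 0.2927, -0.0976).
‖u_3‖ = 0.3123, so e_3 = (0.1562, 0.9370, -0.3123).

e_3 = (0.1562, 0.9370, -0.3123)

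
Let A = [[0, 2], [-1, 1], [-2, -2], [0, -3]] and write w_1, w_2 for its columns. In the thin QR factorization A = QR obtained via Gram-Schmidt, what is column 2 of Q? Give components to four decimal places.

e_2 = (0.4969, 0.3975, -0.1988, -0.7454)

w_1 = (0, -1, -2, 0); ‖w_1‖ = 2.2361, so e_1 = (0.0000, -0.4472, -0.8944, 0.0000).
e_1·w_2 = 0.0000·2 + (-0.4472)·1 + (-0.8944)·(-2) + 0.0000·(-3) = 1.3416.
u_2 = w_2 − 1.3416·e_1 = (2.0000, 1.6000, -0.8000, -3.0000).
‖u_2‖ = 4.0249, so e_2 = (0.4969, 0.3975, -0.1988, -0.7454).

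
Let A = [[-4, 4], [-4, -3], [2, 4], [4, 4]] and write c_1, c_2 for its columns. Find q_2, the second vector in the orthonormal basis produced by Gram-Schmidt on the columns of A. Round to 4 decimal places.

q_2 = (0.7887, -0.2081, 0.4601, 0.3505)

q_1 = c_1/‖c_1‖ = (-4, -4, 2, 4)/7.2111 = (-0.5547, -0.5547, 0.2774, 0.5547).
r_{12} = q_1·c_2 = 2.7735.
u_2 = c_2 − 2.7735·q_1 = (5.5385, -1.4615, 3.2308, 2.4615).
‖u_2‖ = 7.0219, so q_2 = (0.7887, -0.2081, 0.4601, 0.3505).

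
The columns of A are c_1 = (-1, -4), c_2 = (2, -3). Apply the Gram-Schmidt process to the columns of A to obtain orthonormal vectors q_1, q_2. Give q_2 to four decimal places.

q_2 = (0.9701, -0.2425)

c_1 = (-1, -4); ‖c_1‖ = 4.1231, so q_1 = (-0.2425, -0.9701).
q_1·c_2 = (-0.2425)·2 + (-0.9701)·(-3) = 2.4254.
u_2 = c_2 − 2.4254·q_1 = (2.5882, -0.6471).
‖u_2‖ = 2.6679, so q_2 = (0.9701, -0.2425).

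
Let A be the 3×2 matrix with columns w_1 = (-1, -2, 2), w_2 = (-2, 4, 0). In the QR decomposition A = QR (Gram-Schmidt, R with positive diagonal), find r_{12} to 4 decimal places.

e_1 = w_1/‖w_1‖ = (-1, -2, 2)/3.0000 = (-0.3333, -0.6667, 0.6667).
r_{12} = e_1·w_2 = -2.0000.

r_{12} = -2.0000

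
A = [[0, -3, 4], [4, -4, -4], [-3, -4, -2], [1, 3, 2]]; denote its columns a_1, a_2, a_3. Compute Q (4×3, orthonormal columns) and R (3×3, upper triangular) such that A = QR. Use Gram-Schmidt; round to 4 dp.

Q = [[0.0000, -0.4244, 0.9052], [0.7845, -0.5441, -0.2516], [-0.5883, -0.5822, -0.2621], [0.1961, 0.4299, 0.2203]], R = [[5.0990, -0.1961, -1.5689], [0.0000, 7.0683, 2.5030], [0.0000, 0.0000, 5.5923]]

e_1 = a_1/‖a_1‖ = (0, 4, -3, 1)/5.0990 = (0.0000, 0.7845, -0.5883, 0.1961).
r_{12} = e_1·a_2 = -0.1961.
u_2 = a_2 + 0.1961·e_1 = (-3.0000, -3.8462, -4.1154, 3.0385).
‖u_2‖ = 7.0683, so e_2 = (-0.4244, -0.5441, -0.5822, 0.4299).
r_{13} = e_1·a_3 = -1.5689; r_{23} = e_2·a_3 = 2.5030.
u_3 = a_3 + 1.5689·e_1 − 2.5030·e_2 = (5.0624, -1.4072, -1.4657, 1.2317).
‖u_3‖ = 5.5923, so e_3 = (0.9052, -0.2516, -0.2621, 0.2203).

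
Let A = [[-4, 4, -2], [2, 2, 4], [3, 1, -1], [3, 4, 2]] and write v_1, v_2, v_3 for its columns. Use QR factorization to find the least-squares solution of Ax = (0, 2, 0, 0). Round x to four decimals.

x = (-0.0839, 0.0447, 0.3712)

v_1 = (-4, 2, 3, 3); ‖v_1‖ = 6.1644, so e_1 = (-0.6489, 0.3244, 0.4867, 0.4867).
e_1·v_2 = (-0.6489)·4 + 0.3244·2 + 0.4867·1 + 0.4867·4 = 0.4867.
u_2 = v_2 − 0.4867·e_1 = (4.3158, 1.8421, 0.7632, 3.7632).
‖u_2‖ = 6.0633, so e_2 = (0.7118, 0.3038, 0.1259, 0.6206).
e_1·v_3 = (-0.6489)·(-2) + 0.3244·4 + 0.4867·(-1) + 0.4867·2 = 3.0822; e_2·v_3 = 0.7118·(-2) + 0.3038·4 + 0.1259·(-1) + 0.6206·2 = 0.9071.
u_3 = v_3 − 3.0822·e_1 − 0.9071·e_2 = (-0.6457, 2.7244, -2.6142, -0.0630).
‖u_3‖ = 3.8311, so e_3 = (-0.1685, 0.7111, -0.6824, -0.0164).
Qᵀb = (0.6489, 0.6076, 1.4223).
Back-substitute: x_3 = 1.4223/3.8311 = 0.3712.
x_2 = (0.6076 − 0.9071·0.3712)/6.0633 = 0.0447.
x_1 = (0.6489 − 0.4867·0.0447 − 3.0822·0.3712)/6.1644 = -0.0839.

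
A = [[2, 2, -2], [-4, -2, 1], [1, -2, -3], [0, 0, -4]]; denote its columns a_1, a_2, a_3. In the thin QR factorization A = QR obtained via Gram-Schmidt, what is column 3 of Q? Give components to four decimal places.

e_3 = (-0.3783, -0.2270, -0.1513, -0.8846)

a_1 = (2, -4, 1, 0); ‖a_1‖ = 4.5826, so e_1 = (0.4364, -0.8729, 0.2182, 0.0000).
e_1·a_2 = 0.4364·2 + (-0.8729)·(-2) + 0.2182·(-2) + 0.0000·0 = 2.1822.
u_2 = a_2 − 2.1822·e_1 = (1.0476, -0.0952, -2.4762, 0.0000).
‖u_2‖ = 2.6904, so e_2 = (0.3894, -0.0354, -0.9204, 0.0000).
e_1·a_3 = 0.4364·(-2) + (-0.8729)·1 + 0.2182·(-3) + 0.0000·(-4) = -2.4004; e_2·a_3 = 0.3894·(-2) + (-0.0354)·1 + (-0.9204)·(-3) + 0.0000·(-4) = 1.9470.
u_3 = a_3 + 2.4004·e_1 − 1.9470·e_2 = (-1.7105, -1.0263, -0.6842, -4.0000).
‖u_3‖ = 4.5219, so e_3 = (-0.3783, -0.2270, -0.1513, -0.8846).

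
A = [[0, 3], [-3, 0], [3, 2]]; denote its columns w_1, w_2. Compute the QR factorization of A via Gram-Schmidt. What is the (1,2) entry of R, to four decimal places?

r_{12} = 1.4142

q_1 = w_1/‖w_1‖ = (0, -3, 3)/4.2426 = (0.0000, -0.7071, 0.7071).
r_{12} = q_1·w_2 = 1.4142.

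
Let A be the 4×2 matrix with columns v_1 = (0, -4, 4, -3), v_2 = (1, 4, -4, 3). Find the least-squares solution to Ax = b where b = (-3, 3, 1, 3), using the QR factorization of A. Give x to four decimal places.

x = (-3.4146, -3.0000)

v_1 = (0, -4, 4, -3); ‖v_1‖ = 6.4031, so e_1 = (0.0000, -0.6247, 0.6247, -0.4685).
e_1·v_2 = 0.0000·1 + (-0.6247)·4 + 0.6247·(-4) + (-0.4685)·3 = -6.4031.
u_2 = v_2 + 6.4031·e_1 = (1.0000, 0.0000, 0.0000, 0.0000).
‖u_2‖ = 1.0000, so e_2 = (1.0000, 0.0000, 0.0000, 0.0000).
Qᵀb = (-2.6550, -3.0000).
Back-substitute: x_2 = -3.0000/1.0000 = -3.0000.
x_1 = (-2.6550 + 6.4031·(-3.0000))/6.4031 = -3.4146.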